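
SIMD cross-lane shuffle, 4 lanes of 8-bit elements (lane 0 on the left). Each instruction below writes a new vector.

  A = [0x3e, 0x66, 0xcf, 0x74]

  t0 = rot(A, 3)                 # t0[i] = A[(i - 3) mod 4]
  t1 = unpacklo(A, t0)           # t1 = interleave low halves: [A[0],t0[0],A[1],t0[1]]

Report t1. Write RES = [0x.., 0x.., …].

RES = [0x3e, 0x66, 0x66, 0xcf]

t0 = [0x66, 0xcf, 0x74, 0x3e]
t1 = [0x3e, 0x66, 0x66, 0xcf]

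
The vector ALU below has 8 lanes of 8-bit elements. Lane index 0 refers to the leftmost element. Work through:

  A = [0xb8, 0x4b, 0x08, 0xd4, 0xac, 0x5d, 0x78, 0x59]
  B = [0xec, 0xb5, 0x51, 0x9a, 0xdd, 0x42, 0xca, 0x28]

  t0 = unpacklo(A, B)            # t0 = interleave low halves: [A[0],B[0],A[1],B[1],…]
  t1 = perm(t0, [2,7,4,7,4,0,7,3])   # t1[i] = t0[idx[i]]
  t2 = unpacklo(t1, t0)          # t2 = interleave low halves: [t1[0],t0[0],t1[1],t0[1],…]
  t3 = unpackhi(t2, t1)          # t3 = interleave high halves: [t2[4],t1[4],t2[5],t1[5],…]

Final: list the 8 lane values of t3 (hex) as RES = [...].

RES = [ 0x08  0x08  0x4b  0xb8  0x9a  0x9a  0xb5  0xb5 ]

  t0: b8 ec 4b b5 08 51 d4 9a
  t1: 4b 9a 08 9a 08 b8 9a b5
  t2: 4b b8 9a ec 08 4b 9a b5
  t3: 08 08 4b b8 9a 9a b5 b5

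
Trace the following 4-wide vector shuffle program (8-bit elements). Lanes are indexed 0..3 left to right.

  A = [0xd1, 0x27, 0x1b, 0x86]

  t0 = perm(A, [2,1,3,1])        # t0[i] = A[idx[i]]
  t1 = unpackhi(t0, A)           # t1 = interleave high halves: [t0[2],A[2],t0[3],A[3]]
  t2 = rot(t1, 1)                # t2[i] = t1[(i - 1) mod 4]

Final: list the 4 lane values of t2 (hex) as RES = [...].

RES = [0x86, 0x86, 0x1b, 0x27]

t0 = [0x1b, 0x27, 0x86, 0x27]
t1 = [0x86, 0x1b, 0x27, 0x86]
t2 = [0x86, 0x86, 0x1b, 0x27]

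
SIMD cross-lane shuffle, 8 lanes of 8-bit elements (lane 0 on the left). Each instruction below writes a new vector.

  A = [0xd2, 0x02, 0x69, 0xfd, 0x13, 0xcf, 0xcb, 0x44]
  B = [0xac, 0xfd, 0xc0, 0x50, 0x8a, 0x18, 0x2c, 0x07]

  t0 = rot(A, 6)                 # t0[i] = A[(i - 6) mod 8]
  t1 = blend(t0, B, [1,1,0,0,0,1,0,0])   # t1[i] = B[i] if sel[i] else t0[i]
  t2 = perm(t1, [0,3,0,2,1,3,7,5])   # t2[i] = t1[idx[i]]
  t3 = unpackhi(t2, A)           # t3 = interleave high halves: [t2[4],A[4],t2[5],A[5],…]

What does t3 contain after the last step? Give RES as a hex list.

t0 = [0x69, 0xfd, 0x13, 0xcf, 0xcb, 0x44, 0xd2, 0x02]
t1 = [0xac, 0xfd, 0x13, 0xcf, 0xcb, 0x18, 0xd2, 0x02]
t2 = [0xac, 0xcf, 0xac, 0x13, 0xfd, 0xcf, 0x02, 0x18]
t3 = [0xfd, 0x13, 0xcf, 0xcf, 0x02, 0xcb, 0x18, 0x44]

RES = [ 0xfd  0x13  0xcf  0xcf  0x02  0xcb  0x18  0x44 ]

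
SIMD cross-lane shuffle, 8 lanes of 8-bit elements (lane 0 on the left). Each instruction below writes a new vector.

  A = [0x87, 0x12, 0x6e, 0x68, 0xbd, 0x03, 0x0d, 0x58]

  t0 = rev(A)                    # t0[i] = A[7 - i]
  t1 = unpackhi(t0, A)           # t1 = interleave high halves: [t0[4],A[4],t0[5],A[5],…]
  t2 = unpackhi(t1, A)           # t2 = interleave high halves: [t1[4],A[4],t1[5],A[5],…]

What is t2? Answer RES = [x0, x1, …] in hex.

RES = [0x12, 0xbd, 0x0d, 0x03, 0x87, 0x0d, 0x58, 0x58]

→ t0 |58|0d|03|bd|68|6e|12|87|
→ t1 |68|bd|6e|03|12|0d|87|58|
→ t2 |12|bd|0d|03|87|0d|58|58|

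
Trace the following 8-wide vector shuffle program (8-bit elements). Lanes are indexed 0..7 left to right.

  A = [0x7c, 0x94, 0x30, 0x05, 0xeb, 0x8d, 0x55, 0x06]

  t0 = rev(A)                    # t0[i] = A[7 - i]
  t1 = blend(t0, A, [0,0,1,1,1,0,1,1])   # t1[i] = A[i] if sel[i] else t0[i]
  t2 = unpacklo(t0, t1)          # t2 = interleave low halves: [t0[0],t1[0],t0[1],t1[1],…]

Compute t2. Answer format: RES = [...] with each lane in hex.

t0 = [0x06, 0x55, 0x8d, 0xeb, 0x05, 0x30, 0x94, 0x7c]
t1 = [0x06, 0x55, 0x30, 0x05, 0xeb, 0x30, 0x55, 0x06]
t2 = [0x06, 0x06, 0x55, 0x55, 0x8d, 0x30, 0xeb, 0x05]

RES = [0x06, 0x06, 0x55, 0x55, 0x8d, 0x30, 0xeb, 0x05]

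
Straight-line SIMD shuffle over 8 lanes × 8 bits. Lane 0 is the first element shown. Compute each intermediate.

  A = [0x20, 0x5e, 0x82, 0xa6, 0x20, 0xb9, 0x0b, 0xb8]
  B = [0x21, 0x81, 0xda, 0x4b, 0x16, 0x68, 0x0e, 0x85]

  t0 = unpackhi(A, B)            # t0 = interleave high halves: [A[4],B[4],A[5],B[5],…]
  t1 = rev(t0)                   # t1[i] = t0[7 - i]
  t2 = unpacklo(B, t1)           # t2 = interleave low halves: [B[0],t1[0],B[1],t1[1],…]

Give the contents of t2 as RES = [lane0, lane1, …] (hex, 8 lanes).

RES = [0x21, 0x85, 0x81, 0xb8, 0xda, 0x0e, 0x4b, 0x0b]

→ t0 |20|16|b9|68|0b|0e|b8|85|
→ t1 |85|b8|0e|0b|68|b9|16|20|
→ t2 |21|85|81|b8|da|0e|4b|0b|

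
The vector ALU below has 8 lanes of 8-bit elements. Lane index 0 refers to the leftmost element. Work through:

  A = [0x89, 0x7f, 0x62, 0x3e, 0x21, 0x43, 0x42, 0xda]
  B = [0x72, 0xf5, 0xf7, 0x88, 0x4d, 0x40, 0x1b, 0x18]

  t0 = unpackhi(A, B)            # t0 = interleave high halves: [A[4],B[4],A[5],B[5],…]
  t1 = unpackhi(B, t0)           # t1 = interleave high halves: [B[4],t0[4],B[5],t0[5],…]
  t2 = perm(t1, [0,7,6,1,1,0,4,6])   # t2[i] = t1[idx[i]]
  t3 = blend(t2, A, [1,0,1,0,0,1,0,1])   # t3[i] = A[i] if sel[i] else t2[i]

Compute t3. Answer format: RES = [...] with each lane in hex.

RES = [ 0x89  0x18  0x62  0x42  0x42  0x43  0x1b  0xda ]

t0 = [0x21, 0x4d, 0x43, 0x40, 0x42, 0x1b, 0xda, 0x18]
t1 = [0x4d, 0x42, 0x40, 0x1b, 0x1b, 0xda, 0x18, 0x18]
t2 = [0x4d, 0x18, 0x18, 0x42, 0x42, 0x4d, 0x1b, 0x18]
t3 = [0x89, 0x18, 0x62, 0x42, 0x42, 0x43, 0x1b, 0xda]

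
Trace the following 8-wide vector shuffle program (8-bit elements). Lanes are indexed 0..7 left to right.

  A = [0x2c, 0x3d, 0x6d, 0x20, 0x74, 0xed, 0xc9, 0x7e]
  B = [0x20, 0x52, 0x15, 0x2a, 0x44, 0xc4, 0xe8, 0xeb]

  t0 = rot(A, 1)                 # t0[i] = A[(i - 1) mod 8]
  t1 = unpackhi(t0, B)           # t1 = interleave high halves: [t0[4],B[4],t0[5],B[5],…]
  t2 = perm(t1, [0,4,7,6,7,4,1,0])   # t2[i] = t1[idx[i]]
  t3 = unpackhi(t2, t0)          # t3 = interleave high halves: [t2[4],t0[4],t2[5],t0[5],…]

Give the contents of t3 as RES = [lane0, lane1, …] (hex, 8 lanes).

t0 = [0x7e, 0x2c, 0x3d, 0x6d, 0x20, 0x74, 0xed, 0xc9]
t1 = [0x20, 0x44, 0x74, 0xc4, 0xed, 0xe8, 0xc9, 0xeb]
t2 = [0x20, 0xed, 0xeb, 0xc9, 0xeb, 0xed, 0x44, 0x20]
t3 = [0xeb, 0x20, 0xed, 0x74, 0x44, 0xed, 0x20, 0xc9]

RES = [0xeb, 0x20, 0xed, 0x74, 0x44, 0xed, 0x20, 0xc9]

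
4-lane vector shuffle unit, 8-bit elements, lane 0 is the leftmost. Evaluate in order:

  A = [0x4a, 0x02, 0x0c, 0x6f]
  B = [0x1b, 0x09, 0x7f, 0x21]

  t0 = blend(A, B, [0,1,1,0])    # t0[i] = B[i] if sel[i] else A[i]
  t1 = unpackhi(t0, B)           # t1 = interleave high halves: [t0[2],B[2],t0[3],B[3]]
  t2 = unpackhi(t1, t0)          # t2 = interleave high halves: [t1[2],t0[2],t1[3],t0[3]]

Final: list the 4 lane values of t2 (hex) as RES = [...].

RES = [0x6f, 0x7f, 0x21, 0x6f]

  t0: 4a 09 7f 6f
  t1: 7f 7f 6f 21
  t2: 6f 7f 21 6f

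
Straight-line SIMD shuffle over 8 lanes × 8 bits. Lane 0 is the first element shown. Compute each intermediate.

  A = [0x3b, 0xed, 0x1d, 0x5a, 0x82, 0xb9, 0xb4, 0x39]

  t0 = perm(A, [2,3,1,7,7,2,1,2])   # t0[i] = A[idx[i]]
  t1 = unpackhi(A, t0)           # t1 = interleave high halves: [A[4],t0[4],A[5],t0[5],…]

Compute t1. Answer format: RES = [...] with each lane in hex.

RES = [0x82, 0x39, 0xb9, 0x1d, 0xb4, 0xed, 0x39, 0x1d]

t0 = [0x1d, 0x5a, 0xed, 0x39, 0x39, 0x1d, 0xed, 0x1d]
t1 = [0x82, 0x39, 0xb9, 0x1d, 0xb4, 0xed, 0x39, 0x1d]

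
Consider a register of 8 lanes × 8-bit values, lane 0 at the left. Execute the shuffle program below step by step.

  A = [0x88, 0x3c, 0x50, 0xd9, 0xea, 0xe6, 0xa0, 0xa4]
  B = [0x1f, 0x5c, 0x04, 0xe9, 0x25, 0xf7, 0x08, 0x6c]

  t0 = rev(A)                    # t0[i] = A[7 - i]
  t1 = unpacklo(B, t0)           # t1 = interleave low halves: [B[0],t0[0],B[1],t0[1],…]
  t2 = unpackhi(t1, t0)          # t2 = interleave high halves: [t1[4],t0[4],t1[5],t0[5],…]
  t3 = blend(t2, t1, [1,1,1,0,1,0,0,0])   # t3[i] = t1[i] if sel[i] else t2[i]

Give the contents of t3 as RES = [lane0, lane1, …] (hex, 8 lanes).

RES = [ 0x1f  0xa4  0x5c  0x50  0x04  0x3c  0xea  0x88 ]

→ t0 |a4|a0|e6|ea|d9|50|3c|88|
→ t1 |1f|a4|5c|a0|04|e6|e9|ea|
→ t2 |04|d9|e6|50|e9|3c|ea|88|
→ t3 |1f|a4|5c|50|04|3c|ea|88|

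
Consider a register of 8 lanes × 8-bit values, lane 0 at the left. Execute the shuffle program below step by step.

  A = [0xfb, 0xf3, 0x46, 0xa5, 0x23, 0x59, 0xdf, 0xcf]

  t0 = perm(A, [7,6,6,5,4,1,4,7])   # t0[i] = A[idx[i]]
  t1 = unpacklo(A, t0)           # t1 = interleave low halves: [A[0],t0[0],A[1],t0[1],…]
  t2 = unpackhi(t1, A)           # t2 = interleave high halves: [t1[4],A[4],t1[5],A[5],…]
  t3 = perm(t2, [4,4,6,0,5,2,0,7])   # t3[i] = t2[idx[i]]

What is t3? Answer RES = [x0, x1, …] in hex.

t0 = [0xcf, 0xdf, 0xdf, 0x59, 0x23, 0xf3, 0x23, 0xcf]
t1 = [0xfb, 0xcf, 0xf3, 0xdf, 0x46, 0xdf, 0xa5, 0x59]
t2 = [0x46, 0x23, 0xdf, 0x59, 0xa5, 0xdf, 0x59, 0xcf]
t3 = [0xa5, 0xa5, 0x59, 0x46, 0xdf, 0xdf, 0x46, 0xcf]

RES = [0xa5, 0xa5, 0x59, 0x46, 0xdf, 0xdf, 0x46, 0xcf]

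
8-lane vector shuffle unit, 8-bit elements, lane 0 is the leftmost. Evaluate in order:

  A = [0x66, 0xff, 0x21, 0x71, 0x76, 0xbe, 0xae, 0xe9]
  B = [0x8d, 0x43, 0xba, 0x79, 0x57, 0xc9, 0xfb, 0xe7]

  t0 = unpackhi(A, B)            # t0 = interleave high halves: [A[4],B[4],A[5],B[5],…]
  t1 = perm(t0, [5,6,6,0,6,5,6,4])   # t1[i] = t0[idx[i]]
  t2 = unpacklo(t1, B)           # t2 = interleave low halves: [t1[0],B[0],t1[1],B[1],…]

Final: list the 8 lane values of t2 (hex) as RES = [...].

→ t0 |76|57|be|c9|ae|fb|e9|e7|
→ t1 |fb|e9|e9|76|e9|fb|e9|ae|
→ t2 |fb|8d|e9|43|e9|ba|76|79|

RES = [ 0xfb  0x8d  0xe9  0x43  0xe9  0xba  0x76  0x79 ]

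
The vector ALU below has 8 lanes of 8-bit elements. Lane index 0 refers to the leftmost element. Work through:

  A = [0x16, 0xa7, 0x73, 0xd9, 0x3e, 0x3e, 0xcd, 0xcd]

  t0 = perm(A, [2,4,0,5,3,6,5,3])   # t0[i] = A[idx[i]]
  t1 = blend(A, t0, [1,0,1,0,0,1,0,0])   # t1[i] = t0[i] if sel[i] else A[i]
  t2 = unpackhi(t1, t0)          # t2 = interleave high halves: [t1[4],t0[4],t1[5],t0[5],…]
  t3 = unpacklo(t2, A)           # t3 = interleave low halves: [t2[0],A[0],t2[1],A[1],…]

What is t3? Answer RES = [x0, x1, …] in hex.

  t0: 73 3e 16 3e d9 cd 3e d9
  t1: 73 a7 16 d9 3e cd cd cd
  t2: 3e d9 cd cd cd 3e cd d9
  t3: 3e 16 d9 a7 cd 73 cd d9

RES = [0x3e, 0x16, 0xd9, 0xa7, 0xcd, 0x73, 0xcd, 0xd9]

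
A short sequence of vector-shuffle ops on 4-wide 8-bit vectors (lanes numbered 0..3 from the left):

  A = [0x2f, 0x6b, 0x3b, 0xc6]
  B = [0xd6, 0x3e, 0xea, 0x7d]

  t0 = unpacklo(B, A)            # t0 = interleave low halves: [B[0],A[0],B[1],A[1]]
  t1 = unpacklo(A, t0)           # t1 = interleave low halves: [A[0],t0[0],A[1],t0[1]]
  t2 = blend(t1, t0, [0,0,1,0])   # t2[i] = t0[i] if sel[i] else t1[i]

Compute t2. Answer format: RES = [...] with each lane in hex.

RES = [ 0x2f  0xd6  0x3e  0x2f ]

→ t0 |d6|2f|3e|6b|
→ t1 |2f|d6|6b|2f|
→ t2 |2f|d6|3e|2f|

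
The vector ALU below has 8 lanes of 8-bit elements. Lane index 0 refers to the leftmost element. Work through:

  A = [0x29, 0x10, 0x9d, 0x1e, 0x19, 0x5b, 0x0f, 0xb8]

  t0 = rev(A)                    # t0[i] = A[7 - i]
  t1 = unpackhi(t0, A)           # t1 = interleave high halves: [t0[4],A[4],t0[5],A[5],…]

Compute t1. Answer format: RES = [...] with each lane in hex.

t0 = [0xb8, 0x0f, 0x5b, 0x19, 0x1e, 0x9d, 0x10, 0x29]
t1 = [0x1e, 0x19, 0x9d, 0x5b, 0x10, 0x0f, 0x29, 0xb8]

RES = [ 0x1e  0x19  0x9d  0x5b  0x10  0x0f  0x29  0xb8 ]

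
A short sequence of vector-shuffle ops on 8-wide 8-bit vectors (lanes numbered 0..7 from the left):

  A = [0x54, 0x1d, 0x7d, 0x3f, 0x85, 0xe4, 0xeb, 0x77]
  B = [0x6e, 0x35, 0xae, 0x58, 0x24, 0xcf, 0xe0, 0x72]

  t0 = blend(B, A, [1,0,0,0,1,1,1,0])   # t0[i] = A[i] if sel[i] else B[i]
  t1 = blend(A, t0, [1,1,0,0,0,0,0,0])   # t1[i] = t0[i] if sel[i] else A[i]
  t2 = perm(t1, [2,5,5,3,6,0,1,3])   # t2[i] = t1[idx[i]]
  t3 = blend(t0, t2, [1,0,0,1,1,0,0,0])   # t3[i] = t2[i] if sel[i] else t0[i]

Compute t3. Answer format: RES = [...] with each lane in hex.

→ t0 |54|35|ae|58|85|e4|eb|72|
→ t1 |54|35|7d|3f|85|e4|eb|77|
→ t2 |7d|e4|e4|3f|eb|54|35|3f|
→ t3 |7d|35|ae|3f|eb|e4|eb|72|

RES = [0x7d, 0x35, 0xae, 0x3f, 0xeb, 0xe4, 0xeb, 0x72]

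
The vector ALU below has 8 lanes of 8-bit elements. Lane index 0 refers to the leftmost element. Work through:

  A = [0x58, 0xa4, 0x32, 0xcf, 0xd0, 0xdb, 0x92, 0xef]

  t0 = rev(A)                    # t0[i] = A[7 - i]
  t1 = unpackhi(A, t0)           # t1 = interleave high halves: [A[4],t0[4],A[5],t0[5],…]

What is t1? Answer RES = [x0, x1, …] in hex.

t0 = [0xef, 0x92, 0xdb, 0xd0, 0xcf, 0x32, 0xa4, 0x58]
t1 = [0xd0, 0xcf, 0xdb, 0x32, 0x92, 0xa4, 0xef, 0x58]

RES = [0xd0, 0xcf, 0xdb, 0x32, 0x92, 0xa4, 0xef, 0x58]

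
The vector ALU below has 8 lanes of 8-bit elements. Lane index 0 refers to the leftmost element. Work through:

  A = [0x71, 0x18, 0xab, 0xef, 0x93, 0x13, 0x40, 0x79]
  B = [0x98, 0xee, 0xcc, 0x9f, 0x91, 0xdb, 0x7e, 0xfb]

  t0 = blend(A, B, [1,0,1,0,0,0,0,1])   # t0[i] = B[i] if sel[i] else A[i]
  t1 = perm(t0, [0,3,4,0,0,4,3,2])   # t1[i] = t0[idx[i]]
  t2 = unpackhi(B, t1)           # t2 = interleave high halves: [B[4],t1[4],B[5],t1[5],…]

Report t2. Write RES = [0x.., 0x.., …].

t0 = [0x98, 0x18, 0xcc, 0xef, 0x93, 0x13, 0x40, 0xfb]
t1 = [0x98, 0xef, 0x93, 0x98, 0x98, 0x93, 0xef, 0xcc]
t2 = [0x91, 0x98, 0xdb, 0x93, 0x7e, 0xef, 0xfb, 0xcc]

RES = [0x91, 0x98, 0xdb, 0x93, 0x7e, 0xef, 0xfb, 0xcc]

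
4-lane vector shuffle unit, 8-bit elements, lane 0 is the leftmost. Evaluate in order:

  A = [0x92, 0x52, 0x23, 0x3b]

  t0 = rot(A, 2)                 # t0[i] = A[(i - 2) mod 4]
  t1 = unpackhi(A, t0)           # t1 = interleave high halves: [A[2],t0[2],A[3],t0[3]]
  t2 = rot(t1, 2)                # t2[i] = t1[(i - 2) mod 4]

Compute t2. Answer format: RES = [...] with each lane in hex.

RES = [ 0x3b  0x52  0x23  0x92 ]

  t0: 23 3b 92 52
  t1: 23 92 3b 52
  t2: 3b 52 23 92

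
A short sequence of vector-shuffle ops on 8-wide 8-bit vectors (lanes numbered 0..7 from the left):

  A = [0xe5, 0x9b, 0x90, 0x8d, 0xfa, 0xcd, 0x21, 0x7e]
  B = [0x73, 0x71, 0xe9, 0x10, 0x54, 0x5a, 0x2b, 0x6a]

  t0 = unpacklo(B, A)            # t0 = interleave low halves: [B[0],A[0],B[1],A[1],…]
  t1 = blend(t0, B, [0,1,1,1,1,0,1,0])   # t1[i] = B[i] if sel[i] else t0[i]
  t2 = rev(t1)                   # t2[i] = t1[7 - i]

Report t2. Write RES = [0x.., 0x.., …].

t0 = [0x73, 0xe5, 0x71, 0x9b, 0xe9, 0x90, 0x10, 0x8d]
t1 = [0x73, 0x71, 0xe9, 0x10, 0x54, 0x90, 0x2b, 0x8d]
t2 = [0x8d, 0x2b, 0x90, 0x54, 0x10, 0xe9, 0x71, 0x73]

RES = [0x8d, 0x2b, 0x90, 0x54, 0x10, 0xe9, 0x71, 0x73]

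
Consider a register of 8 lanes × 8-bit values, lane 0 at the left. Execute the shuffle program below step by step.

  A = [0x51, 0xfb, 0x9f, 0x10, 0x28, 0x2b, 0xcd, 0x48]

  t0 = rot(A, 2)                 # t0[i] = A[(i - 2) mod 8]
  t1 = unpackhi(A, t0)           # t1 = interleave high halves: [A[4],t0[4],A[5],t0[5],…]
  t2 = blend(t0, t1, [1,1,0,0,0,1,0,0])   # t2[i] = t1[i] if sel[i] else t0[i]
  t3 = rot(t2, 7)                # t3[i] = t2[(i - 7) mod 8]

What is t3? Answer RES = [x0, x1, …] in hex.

RES = [ 0x9f  0x51  0xfb  0x9f  0x28  0x28  0x2b  0x28 ]

→ t0 |cd|48|51|fb|9f|10|28|2b|
→ t1 |28|9f|2b|10|cd|28|48|2b|
→ t2 |28|9f|51|fb|9f|28|28|2b|
→ t3 |9f|51|fb|9f|28|28|2b|28|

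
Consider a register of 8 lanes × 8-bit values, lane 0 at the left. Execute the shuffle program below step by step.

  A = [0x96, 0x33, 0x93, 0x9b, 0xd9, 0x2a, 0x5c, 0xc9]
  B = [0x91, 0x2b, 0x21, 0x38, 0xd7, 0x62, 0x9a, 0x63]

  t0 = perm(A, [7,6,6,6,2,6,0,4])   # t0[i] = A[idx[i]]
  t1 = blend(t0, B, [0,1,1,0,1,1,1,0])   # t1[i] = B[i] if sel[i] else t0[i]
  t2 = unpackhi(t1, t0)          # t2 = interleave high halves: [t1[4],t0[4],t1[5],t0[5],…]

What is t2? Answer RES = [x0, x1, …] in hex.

RES = [ 0xd7  0x93  0x62  0x5c  0x9a  0x96  0xd9  0xd9 ]

  t0: c9 5c 5c 5c 93 5c 96 d9
  t1: c9 2b 21 5c d7 62 9a d9
  t2: d7 93 62 5c 9a 96 d9 d9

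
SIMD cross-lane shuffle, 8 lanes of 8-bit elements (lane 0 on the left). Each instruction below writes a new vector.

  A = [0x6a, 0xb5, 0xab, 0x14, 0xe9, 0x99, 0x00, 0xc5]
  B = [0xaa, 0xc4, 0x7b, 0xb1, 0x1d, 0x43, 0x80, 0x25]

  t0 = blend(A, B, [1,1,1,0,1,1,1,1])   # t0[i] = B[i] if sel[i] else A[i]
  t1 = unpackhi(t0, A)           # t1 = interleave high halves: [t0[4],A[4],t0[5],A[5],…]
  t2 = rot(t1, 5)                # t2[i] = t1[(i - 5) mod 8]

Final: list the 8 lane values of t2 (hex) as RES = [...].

RES = [ 0x99  0x80  0x00  0x25  0xc5  0x1d  0xe9  0x43 ]

t0 = [0xaa, 0xc4, 0x7b, 0x14, 0x1d, 0x43, 0x80, 0x25]
t1 = [0x1d, 0xe9, 0x43, 0x99, 0x80, 0x00, 0x25, 0xc5]
t2 = [0x99, 0x80, 0x00, 0x25, 0xc5, 0x1d, 0xe9, 0x43]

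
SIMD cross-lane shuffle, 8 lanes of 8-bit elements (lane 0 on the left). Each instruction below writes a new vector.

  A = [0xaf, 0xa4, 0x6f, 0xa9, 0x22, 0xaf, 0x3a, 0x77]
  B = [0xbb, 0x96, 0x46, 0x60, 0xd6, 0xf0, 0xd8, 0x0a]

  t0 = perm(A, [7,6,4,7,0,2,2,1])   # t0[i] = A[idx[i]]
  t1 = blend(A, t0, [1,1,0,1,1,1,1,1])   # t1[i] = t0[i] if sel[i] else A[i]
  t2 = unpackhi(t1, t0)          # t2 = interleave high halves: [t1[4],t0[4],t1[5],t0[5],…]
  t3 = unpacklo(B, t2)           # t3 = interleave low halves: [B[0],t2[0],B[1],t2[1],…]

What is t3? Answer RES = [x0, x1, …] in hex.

RES = [0xbb, 0xaf, 0x96, 0xaf, 0x46, 0x6f, 0x60, 0x6f]

  t0: 77 3a 22 77 af 6f 6f a4
  t1: 77 3a 6f 77 af 6f 6f a4
  t2: af af 6f 6f 6f 6f a4 a4
  t3: bb af 96 af 46 6f 60 6f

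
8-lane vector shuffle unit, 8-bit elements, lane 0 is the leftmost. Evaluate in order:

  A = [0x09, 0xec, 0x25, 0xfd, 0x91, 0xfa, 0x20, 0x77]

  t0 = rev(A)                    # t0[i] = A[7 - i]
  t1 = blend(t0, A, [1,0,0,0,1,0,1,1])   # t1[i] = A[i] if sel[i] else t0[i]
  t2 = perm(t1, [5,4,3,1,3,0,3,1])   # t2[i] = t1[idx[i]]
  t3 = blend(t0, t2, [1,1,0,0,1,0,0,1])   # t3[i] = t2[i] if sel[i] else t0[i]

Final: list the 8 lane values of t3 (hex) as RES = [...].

RES = [0x25, 0x91, 0xfa, 0x91, 0x91, 0x25, 0xec, 0x20]

→ t0 |77|20|fa|91|fd|25|ec|09|
→ t1 |09|20|fa|91|91|25|20|77|
→ t2 |25|91|91|20|91|09|91|20|
→ t3 |25|91|fa|91|91|25|ec|20|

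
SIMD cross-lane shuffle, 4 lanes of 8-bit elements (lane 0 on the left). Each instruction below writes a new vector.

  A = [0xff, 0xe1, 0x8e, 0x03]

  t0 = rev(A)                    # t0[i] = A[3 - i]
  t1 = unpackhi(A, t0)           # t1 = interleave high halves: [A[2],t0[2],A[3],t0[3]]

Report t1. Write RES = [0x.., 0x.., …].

RES = [ 0x8e  0xe1  0x03  0xff ]

  t0: 03 8e e1 ff
  t1: 8e e1 03 ff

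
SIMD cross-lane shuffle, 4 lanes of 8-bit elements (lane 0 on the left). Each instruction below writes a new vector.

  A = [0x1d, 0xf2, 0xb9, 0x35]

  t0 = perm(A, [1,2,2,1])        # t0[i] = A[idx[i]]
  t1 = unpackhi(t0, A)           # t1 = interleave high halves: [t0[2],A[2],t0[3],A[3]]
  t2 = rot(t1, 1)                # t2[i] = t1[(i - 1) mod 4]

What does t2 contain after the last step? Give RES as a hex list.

t0 = [0xf2, 0xb9, 0xb9, 0xf2]
t1 = [0xb9, 0xb9, 0xf2, 0x35]
t2 = [0x35, 0xb9, 0xb9, 0xf2]

RES = [ 0x35  0xb9  0xb9  0xf2 ]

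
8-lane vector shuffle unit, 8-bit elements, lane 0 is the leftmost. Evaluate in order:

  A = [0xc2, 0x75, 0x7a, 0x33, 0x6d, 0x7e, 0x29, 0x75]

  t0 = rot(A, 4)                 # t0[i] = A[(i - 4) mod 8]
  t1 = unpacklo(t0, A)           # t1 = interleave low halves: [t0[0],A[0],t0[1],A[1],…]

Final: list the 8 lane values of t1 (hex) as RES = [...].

  t0: 6d 7e 29 75 c2 75 7a 33
  t1: 6d c2 7e 75 29 7a 75 33

RES = [0x6d, 0xc2, 0x7e, 0x75, 0x29, 0x7a, 0x75, 0x33]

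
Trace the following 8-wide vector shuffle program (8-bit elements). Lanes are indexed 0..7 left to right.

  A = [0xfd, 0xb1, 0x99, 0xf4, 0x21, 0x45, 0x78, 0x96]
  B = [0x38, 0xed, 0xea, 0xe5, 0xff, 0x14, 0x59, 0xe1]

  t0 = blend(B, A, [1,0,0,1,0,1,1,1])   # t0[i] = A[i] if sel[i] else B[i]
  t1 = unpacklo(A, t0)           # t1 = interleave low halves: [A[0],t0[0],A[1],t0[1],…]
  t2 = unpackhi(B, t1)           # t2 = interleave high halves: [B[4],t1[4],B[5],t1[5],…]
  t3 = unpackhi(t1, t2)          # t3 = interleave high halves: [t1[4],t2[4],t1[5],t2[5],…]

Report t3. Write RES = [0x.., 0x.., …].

  t0: fd ed ea f4 ff 45 78 96
  t1: fd fd b1 ed 99 ea f4 f4
  t2: ff 99 14 ea 59 f4 e1 f4
  t3: 99 59 ea f4 f4 e1 f4 f4

RES = [0x99, 0x59, 0xea, 0xf4, 0xf4, 0xe1, 0xf4, 0xf4]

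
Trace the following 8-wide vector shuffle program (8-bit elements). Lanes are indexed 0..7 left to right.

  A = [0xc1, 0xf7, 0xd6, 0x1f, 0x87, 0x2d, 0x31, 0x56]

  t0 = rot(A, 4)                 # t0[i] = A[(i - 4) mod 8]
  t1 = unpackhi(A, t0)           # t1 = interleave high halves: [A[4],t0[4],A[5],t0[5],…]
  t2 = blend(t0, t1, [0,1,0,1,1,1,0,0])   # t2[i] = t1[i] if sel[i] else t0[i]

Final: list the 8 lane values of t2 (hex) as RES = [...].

RES = [0x87, 0xc1, 0x31, 0xf7, 0x31, 0xd6, 0xd6, 0x1f]

→ t0 |87|2d|31|56|c1|f7|d6|1f|
→ t1 |87|c1|2d|f7|31|d6|56|1f|
→ t2 |87|c1|31|f7|31|d6|d6|1f|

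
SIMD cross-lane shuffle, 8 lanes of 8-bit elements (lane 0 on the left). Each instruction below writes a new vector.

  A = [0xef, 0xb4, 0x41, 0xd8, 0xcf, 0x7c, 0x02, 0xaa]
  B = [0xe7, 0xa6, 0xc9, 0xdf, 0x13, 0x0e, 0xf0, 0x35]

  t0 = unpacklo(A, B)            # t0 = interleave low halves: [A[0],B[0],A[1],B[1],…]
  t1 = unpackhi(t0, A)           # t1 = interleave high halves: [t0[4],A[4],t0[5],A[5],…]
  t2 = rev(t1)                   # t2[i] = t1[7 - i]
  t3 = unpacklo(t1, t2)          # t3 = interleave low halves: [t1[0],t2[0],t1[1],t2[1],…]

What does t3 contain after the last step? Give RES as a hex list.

RES = [0x41, 0xaa, 0xcf, 0xdf, 0xc9, 0x02, 0x7c, 0xd8]

→ t0 |ef|e7|b4|a6|41|c9|d8|df|
→ t1 |41|cf|c9|7c|d8|02|df|aa|
→ t2 |aa|df|02|d8|7c|c9|cf|41|
→ t3 |41|aa|cf|df|c9|02|7c|d8|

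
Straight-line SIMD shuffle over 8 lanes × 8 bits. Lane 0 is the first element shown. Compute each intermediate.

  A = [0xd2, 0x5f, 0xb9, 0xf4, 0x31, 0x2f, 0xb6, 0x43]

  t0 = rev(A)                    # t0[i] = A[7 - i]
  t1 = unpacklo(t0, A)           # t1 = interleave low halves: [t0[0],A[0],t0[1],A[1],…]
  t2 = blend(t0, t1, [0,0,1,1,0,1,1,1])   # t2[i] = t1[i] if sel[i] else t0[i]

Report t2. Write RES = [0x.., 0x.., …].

  t0: 43 b6 2f 31 f4 b9 5f d2
  t1: 43 d2 b6 5f 2f b9 31 f4
  t2: 43 b6 b6 5f f4 b9 31 f4

RES = [0x43, 0xb6, 0xb6, 0x5f, 0xf4, 0xb9, 0x31, 0xf4]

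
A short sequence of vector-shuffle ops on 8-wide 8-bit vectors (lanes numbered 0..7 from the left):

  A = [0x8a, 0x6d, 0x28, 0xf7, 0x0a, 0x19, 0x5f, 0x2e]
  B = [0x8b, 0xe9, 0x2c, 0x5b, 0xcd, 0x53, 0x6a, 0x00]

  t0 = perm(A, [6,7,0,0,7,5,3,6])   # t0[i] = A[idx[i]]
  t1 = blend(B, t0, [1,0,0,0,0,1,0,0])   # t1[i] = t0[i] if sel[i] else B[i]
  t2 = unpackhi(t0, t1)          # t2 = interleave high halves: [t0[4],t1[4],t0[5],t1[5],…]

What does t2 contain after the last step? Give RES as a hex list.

  t0: 5f 2e 8a 8a 2e 19 f7 5f
  t1: 5f e9 2c 5b cd 19 6a 00
  t2: 2e cd 19 19 f7 6a 5f 00

RES = [ 0x2e  0xcd  0x19  0x19  0xf7  0x6a  0x5f  0x00 ]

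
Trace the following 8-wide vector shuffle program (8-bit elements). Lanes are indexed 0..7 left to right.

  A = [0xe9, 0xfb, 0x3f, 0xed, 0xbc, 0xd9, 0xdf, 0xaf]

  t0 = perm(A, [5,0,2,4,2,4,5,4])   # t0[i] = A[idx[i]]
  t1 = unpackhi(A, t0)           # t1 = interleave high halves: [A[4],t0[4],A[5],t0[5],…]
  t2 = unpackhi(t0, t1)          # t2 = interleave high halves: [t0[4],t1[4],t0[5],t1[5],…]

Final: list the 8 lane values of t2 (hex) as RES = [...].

→ t0 |d9|e9|3f|bc|3f|bc|d9|bc|
→ t1 |bc|3f|d9|bc|df|d9|af|bc|
→ t2 |3f|df|bc|d9|d9|af|bc|bc|

RES = [ 0x3f  0xdf  0xbc  0xd9  0xd9  0xaf  0xbc  0xbc ]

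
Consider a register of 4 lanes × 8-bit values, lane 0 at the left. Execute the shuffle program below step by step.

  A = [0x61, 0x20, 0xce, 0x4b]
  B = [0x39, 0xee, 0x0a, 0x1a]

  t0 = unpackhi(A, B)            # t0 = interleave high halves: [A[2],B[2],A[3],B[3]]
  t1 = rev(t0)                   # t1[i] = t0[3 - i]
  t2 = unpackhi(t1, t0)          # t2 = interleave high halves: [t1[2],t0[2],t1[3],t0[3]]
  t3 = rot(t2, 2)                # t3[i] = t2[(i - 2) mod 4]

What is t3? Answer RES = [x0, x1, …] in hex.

  t0: ce 0a 4b 1a
  t1: 1a 4b 0a ce
  t2: 0a 4b ce 1a
  t3: ce 1a 0a 4b

RES = [0xce, 0x1a, 0x0a, 0x4b]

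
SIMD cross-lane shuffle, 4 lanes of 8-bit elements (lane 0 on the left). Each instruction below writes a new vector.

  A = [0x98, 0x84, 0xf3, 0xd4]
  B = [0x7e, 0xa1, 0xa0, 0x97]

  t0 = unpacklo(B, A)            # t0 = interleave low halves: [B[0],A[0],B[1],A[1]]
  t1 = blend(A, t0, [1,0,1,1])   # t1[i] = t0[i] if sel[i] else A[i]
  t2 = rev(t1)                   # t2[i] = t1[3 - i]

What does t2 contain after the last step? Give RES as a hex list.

RES = [ 0x84  0xa1  0x84  0x7e ]

t0 = [0x7e, 0x98, 0xa1, 0x84]
t1 = [0x7e, 0x84, 0xa1, 0x84]
t2 = [0x84, 0xa1, 0x84, 0x7e]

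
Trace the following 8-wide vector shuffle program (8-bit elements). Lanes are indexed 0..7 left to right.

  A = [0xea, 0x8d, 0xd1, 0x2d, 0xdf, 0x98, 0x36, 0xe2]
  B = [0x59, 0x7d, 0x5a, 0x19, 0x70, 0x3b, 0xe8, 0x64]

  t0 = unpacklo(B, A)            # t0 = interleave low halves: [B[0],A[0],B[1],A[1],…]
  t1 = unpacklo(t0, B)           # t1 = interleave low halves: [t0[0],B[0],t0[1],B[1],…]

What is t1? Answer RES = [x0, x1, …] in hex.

→ t0 |59|ea|7d|8d|5a|d1|19|2d|
→ t1 |59|59|ea|7d|7d|5a|8d|19|

RES = [ 0x59  0x59  0xea  0x7d  0x7d  0x5a  0x8d  0x19 ]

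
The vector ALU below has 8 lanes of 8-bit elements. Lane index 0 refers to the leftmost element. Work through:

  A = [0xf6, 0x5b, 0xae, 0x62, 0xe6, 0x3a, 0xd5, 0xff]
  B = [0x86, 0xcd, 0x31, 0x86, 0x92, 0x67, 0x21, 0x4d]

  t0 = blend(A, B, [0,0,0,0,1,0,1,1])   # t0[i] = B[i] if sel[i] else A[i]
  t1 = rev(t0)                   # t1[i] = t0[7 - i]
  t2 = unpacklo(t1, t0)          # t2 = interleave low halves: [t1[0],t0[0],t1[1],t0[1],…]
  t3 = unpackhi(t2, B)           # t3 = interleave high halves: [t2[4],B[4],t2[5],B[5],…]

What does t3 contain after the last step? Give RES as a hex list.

→ t0 |f6|5b|ae|62|92|3a|21|4d|
→ t1 |4d|21|3a|92|62|ae|5b|f6|
→ t2 |4d|f6|21|5b|3a|ae|92|62|
→ t3 |3a|92|ae|67|92|21|62|4d|

RES = [0x3a, 0x92, 0xae, 0x67, 0x92, 0x21, 0x62, 0x4d]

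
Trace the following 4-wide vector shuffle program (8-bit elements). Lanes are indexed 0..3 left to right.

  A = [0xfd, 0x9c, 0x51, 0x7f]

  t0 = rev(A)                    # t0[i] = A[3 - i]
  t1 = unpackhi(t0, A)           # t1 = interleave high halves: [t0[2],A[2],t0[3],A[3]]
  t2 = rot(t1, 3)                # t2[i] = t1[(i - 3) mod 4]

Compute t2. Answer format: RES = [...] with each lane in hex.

RES = [ 0x51  0xfd  0x7f  0x9c ]

t0 = [0x7f, 0x51, 0x9c, 0xfd]
t1 = [0x9c, 0x51, 0xfd, 0x7f]
t2 = [0x51, 0xfd, 0x7f, 0x9c]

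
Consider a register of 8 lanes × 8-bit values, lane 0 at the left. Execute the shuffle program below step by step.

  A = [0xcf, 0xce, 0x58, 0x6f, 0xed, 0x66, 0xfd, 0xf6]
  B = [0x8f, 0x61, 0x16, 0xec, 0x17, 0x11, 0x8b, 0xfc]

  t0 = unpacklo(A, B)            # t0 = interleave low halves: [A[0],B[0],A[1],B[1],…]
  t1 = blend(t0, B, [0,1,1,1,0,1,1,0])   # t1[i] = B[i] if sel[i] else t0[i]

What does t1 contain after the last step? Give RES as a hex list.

t0 = [0xcf, 0x8f, 0xce, 0x61, 0x58, 0x16, 0x6f, 0xec]
t1 = [0xcf, 0x61, 0x16, 0xec, 0x58, 0x11, 0x8b, 0xec]

RES = [0xcf, 0x61, 0x16, 0xec, 0x58, 0x11, 0x8b, 0xec]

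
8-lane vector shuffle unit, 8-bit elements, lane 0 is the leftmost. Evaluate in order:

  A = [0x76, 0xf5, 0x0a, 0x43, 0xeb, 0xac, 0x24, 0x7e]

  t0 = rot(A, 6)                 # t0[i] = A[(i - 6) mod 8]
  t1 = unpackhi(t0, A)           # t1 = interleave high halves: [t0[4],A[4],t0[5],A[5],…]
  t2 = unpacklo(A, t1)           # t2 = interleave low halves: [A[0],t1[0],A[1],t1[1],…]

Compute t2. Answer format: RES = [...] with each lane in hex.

  t0: 0a 43 eb ac 24 7e 76 f5
  t1: 24 eb 7e ac 76 24 f5 7e
  t2: 76 24 f5 eb 0a 7e 43 ac

RES = [0x76, 0x24, 0xf5, 0xeb, 0x0a, 0x7e, 0x43, 0xac]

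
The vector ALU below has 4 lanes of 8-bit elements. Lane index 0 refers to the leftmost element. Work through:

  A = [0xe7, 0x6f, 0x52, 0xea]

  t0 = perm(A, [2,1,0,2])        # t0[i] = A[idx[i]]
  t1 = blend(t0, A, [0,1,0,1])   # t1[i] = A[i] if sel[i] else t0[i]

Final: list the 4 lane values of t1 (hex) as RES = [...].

→ t0 |52|6f|e7|52|
→ t1 |52|6f|e7|ea|

RES = [ 0x52  0x6f  0xe7  0xea ]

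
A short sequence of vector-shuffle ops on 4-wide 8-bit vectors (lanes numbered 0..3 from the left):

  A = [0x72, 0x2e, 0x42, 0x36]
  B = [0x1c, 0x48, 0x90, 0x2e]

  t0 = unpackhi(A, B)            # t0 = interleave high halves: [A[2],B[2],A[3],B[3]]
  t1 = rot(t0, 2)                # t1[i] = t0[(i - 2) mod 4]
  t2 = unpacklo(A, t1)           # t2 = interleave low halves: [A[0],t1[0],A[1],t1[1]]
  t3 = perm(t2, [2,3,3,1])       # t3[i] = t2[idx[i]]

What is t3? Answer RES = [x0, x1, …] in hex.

RES = [ 0x2e  0x2e  0x2e  0x36 ]

t0 = [0x42, 0x90, 0x36, 0x2e]
t1 = [0x36, 0x2e, 0x42, 0x90]
t2 = [0x72, 0x36, 0x2e, 0x2e]
t3 = [0x2e, 0x2e, 0x2e, 0x36]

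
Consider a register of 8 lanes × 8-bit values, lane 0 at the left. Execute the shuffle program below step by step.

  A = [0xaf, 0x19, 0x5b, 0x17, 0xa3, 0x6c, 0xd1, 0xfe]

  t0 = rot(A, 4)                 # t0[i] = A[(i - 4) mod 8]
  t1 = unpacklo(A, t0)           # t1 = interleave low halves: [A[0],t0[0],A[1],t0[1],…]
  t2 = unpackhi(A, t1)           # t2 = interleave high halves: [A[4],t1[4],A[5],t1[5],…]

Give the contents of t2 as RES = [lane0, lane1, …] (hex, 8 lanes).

RES = [ 0xa3  0x5b  0x6c  0xd1  0xd1  0x17  0xfe  0xfe ]

→ t0 |a3|6c|d1|fe|af|19|5b|17|
→ t1 |af|a3|19|6c|5b|d1|17|fe|
→ t2 |a3|5b|6c|d1|d1|17|fe|fe|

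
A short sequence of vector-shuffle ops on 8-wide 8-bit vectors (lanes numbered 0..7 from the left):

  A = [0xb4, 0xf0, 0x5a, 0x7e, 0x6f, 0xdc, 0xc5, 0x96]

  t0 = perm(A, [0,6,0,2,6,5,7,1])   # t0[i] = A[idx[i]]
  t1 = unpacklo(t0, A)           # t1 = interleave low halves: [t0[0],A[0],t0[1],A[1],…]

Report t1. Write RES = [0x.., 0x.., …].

t0 = [0xb4, 0xc5, 0xb4, 0x5a, 0xc5, 0xdc, 0x96, 0xf0]
t1 = [0xb4, 0xb4, 0xc5, 0xf0, 0xb4, 0x5a, 0x5a, 0x7e]

RES = [0xb4, 0xb4, 0xc5, 0xf0, 0xb4, 0x5a, 0x5a, 0x7e]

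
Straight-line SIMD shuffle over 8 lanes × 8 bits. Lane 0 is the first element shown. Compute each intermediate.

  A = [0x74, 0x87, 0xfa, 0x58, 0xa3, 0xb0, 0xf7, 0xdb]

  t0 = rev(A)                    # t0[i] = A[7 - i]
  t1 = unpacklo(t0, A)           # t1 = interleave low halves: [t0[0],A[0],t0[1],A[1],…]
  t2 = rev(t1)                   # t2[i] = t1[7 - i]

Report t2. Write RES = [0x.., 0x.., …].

RES = [0x58, 0xa3, 0xfa, 0xb0, 0x87, 0xf7, 0x74, 0xdb]

  t0: db f7 b0 a3 58 fa 87 74
  t1: db 74 f7 87 b0 fa a3 58
  t2: 58 a3 fa b0 87 f7 74 db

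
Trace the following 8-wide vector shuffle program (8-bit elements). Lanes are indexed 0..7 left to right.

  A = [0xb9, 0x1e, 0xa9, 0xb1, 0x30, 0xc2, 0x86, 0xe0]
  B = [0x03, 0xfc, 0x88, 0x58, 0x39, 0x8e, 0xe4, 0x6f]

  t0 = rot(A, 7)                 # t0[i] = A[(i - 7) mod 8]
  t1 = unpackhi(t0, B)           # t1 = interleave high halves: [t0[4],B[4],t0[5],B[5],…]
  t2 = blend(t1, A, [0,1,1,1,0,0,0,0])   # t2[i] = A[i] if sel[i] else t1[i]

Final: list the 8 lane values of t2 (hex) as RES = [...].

RES = [ 0xc2  0x1e  0xa9  0xb1  0xe0  0xe4  0xb9  0x6f ]

t0 = [0x1e, 0xa9, 0xb1, 0x30, 0xc2, 0x86, 0xe0, 0xb9]
t1 = [0xc2, 0x39, 0x86, 0x8e, 0xe0, 0xe4, 0xb9, 0x6f]
t2 = [0xc2, 0x1e, 0xa9, 0xb1, 0xe0, 0xe4, 0xb9, 0x6f]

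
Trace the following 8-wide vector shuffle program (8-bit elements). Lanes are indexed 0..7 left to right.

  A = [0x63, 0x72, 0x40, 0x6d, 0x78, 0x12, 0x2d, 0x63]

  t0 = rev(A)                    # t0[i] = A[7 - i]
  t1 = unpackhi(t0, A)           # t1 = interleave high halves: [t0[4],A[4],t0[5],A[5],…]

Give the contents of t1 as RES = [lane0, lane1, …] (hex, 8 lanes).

RES = [0x6d, 0x78, 0x40, 0x12, 0x72, 0x2d, 0x63, 0x63]

→ t0 |63|2d|12|78|6d|40|72|63|
→ t1 |6d|78|40|12|72|2d|63|63|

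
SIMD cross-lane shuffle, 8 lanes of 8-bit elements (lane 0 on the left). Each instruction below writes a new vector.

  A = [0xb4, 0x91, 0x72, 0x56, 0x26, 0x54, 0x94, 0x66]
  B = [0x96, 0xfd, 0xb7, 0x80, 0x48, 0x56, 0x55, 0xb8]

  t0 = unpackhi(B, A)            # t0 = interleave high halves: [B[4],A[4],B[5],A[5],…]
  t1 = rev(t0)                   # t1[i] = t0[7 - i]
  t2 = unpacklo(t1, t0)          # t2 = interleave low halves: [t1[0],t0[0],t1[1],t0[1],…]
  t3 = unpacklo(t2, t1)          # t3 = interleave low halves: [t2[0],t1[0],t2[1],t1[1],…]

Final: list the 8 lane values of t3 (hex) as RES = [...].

t0 = [0x48, 0x26, 0x56, 0x54, 0x55, 0x94, 0xb8, 0x66]
t1 = [0x66, 0xb8, 0x94, 0x55, 0x54, 0x56, 0x26, 0x48]
t2 = [0x66, 0x48, 0xb8, 0x26, 0x94, 0x56, 0x55, 0x54]
t3 = [0x66, 0x66, 0x48, 0xb8, 0xb8, 0x94, 0x26, 0x55]

RES = [ 0x66  0x66  0x48  0xb8  0xb8  0x94  0x26  0x55 ]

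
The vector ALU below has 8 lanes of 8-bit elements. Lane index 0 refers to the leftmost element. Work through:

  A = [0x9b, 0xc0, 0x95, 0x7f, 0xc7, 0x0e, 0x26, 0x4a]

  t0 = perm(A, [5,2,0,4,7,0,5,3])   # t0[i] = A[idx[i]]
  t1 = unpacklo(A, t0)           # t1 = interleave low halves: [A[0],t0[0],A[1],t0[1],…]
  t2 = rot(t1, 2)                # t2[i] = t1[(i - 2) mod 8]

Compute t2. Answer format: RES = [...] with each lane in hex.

→ t0 |0e|95|9b|c7|4a|9b|0e|7f|
→ t1 |9b|0e|c0|95|95|9b|7f|c7|
→ t2 |7f|c7|9b|0e|c0|95|95|9b|

RES = [0x7f, 0xc7, 0x9b, 0x0e, 0xc0, 0x95, 0x95, 0x9b]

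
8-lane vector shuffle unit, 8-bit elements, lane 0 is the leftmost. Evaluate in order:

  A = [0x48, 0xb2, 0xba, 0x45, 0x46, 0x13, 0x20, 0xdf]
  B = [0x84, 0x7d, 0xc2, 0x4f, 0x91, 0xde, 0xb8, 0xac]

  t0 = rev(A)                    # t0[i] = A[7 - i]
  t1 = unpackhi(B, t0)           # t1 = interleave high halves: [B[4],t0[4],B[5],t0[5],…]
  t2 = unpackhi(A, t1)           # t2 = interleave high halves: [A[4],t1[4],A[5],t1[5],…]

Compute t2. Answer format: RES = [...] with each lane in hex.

RES = [0x46, 0xb8, 0x13, 0xb2, 0x20, 0xac, 0xdf, 0x48]

  t0: df 20 13 46 45 ba b2 48
  t1: 91 45 de ba b8 b2 ac 48
  t2: 46 b8 13 b2 20 ac df 48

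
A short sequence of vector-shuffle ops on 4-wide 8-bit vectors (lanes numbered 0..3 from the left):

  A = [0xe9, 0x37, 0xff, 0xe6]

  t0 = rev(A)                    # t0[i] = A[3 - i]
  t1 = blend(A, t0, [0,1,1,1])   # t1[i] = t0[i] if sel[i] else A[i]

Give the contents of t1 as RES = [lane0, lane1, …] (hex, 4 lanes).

RES = [ 0xe9  0xff  0x37  0xe9 ]

→ t0 |e6|ff|37|e9|
→ t1 |e9|ff|37|e9|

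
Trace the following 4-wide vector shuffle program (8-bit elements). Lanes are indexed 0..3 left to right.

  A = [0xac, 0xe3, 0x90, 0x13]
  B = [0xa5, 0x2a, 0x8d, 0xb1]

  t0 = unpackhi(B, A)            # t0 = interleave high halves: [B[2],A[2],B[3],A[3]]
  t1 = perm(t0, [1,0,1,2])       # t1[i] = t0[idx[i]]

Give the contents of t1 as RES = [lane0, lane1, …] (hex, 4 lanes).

t0 = [0x8d, 0x90, 0xb1, 0x13]
t1 = [0x90, 0x8d, 0x90, 0xb1]

RES = [ 0x90  0x8d  0x90  0xb1 ]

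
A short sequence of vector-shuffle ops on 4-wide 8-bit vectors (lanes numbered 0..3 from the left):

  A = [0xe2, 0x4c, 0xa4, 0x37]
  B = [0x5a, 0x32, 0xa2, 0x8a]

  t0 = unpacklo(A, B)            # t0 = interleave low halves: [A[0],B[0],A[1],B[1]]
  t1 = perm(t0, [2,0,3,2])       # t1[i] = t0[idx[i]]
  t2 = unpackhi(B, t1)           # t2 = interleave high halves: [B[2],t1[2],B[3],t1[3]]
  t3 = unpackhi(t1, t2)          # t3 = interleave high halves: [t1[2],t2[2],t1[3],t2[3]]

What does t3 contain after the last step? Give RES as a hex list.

RES = [0x32, 0x8a, 0x4c, 0x4c]

→ t0 |e2|5a|4c|32|
→ t1 |4c|e2|32|4c|
→ t2 |a2|32|8a|4c|
→ t3 |32|8a|4c|4c|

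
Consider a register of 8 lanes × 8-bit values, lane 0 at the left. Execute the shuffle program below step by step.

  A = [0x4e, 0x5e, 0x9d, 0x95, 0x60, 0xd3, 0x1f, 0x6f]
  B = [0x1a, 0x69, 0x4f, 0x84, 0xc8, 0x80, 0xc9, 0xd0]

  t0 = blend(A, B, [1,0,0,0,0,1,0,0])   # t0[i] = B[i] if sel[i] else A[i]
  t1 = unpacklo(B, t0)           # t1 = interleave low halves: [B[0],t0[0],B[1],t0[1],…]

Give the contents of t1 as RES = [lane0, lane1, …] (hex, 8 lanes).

RES = [0x1a, 0x1a, 0x69, 0x5e, 0x4f, 0x9d, 0x84, 0x95]

t0 = [0x1a, 0x5e, 0x9d, 0x95, 0x60, 0x80, 0x1f, 0x6f]
t1 = [0x1a, 0x1a, 0x69, 0x5e, 0x4f, 0x9d, 0x84, 0x95]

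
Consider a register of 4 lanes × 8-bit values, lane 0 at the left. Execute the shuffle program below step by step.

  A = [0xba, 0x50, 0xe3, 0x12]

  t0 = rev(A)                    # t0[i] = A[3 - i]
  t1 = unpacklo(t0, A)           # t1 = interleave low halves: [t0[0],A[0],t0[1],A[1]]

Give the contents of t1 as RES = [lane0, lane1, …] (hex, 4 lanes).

RES = [0x12, 0xba, 0xe3, 0x50]

  t0: 12 e3 50 ba
  t1: 12 ba e3 50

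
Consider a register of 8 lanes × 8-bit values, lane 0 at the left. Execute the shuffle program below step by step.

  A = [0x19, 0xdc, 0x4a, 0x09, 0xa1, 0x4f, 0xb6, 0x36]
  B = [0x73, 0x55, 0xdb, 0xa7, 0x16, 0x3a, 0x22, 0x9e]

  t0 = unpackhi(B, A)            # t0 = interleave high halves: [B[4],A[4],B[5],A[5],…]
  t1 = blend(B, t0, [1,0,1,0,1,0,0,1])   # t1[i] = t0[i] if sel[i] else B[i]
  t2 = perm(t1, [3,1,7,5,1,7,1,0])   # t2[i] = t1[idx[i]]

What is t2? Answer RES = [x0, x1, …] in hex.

RES = [ 0xa7  0x55  0x36  0x3a  0x55  0x36  0x55  0x16 ]

  t0: 16 a1 3a 4f 22 b6 9e 36
  t1: 16 55 3a a7 22 3a 22 36
  t2: a7 55 36 3a 55 36 55 16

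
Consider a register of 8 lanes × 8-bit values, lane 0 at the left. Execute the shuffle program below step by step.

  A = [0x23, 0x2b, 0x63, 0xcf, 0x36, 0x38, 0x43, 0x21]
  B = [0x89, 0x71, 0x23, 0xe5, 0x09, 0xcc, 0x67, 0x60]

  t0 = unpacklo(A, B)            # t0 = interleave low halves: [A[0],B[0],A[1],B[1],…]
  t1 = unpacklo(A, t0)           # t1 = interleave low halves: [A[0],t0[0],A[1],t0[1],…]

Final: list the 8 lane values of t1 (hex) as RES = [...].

RES = [0x23, 0x23, 0x2b, 0x89, 0x63, 0x2b, 0xcf, 0x71]

  t0: 23 89 2b 71 63 23 cf e5
  t1: 23 23 2b 89 63 2b cf 71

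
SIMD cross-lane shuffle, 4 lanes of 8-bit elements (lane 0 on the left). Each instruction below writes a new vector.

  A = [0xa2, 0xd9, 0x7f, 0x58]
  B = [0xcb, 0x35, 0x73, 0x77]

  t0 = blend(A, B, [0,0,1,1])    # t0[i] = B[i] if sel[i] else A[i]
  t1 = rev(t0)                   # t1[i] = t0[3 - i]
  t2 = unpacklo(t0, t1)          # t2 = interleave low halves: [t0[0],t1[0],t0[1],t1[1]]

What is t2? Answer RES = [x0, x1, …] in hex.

  t0: a2 d9 73 77
  t1: 77 73 d9 a2
  t2: a2 77 d9 73

RES = [ 0xa2  0x77  0xd9  0x73 ]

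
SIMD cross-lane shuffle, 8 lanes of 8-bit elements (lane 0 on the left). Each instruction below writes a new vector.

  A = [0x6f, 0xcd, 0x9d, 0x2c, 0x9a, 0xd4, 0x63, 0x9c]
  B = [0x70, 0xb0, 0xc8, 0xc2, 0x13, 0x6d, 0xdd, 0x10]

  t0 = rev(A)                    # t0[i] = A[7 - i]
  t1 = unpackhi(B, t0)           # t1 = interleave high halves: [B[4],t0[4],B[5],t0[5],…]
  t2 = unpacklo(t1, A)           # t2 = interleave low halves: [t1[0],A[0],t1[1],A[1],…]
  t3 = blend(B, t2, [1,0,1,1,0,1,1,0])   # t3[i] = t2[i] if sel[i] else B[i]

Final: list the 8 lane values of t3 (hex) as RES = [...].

RES = [0x13, 0xb0, 0x2c, 0xcd, 0x13, 0x9d, 0x9d, 0x10]

t0 = [0x9c, 0x63, 0xd4, 0x9a, 0x2c, 0x9d, 0xcd, 0x6f]
t1 = [0x13, 0x2c, 0x6d, 0x9d, 0xdd, 0xcd, 0x10, 0x6f]
t2 = [0x13, 0x6f, 0x2c, 0xcd, 0x6d, 0x9d, 0x9d, 0x2c]
t3 = [0x13, 0xb0, 0x2c, 0xcd, 0x13, 0x9d, 0x9d, 0x10]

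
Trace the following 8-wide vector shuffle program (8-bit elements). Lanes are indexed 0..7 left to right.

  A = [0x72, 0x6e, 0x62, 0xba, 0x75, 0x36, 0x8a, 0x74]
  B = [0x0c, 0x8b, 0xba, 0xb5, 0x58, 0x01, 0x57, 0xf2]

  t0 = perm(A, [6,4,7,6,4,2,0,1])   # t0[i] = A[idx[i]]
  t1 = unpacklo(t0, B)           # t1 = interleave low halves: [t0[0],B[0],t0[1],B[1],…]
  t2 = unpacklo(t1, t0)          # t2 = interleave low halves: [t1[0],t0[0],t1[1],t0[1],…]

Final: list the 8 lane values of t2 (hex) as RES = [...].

t0 = [0x8a, 0x75, 0x74, 0x8a, 0x75, 0x62, 0x72, 0x6e]
t1 = [0x8a, 0x0c, 0x75, 0x8b, 0x74, 0xba, 0x8a, 0xb5]
t2 = [0x8a, 0x8a, 0x0c, 0x75, 0x75, 0x74, 0x8b, 0x8a]

RES = [0x8a, 0x8a, 0x0c, 0x75, 0x75, 0x74, 0x8b, 0x8a]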